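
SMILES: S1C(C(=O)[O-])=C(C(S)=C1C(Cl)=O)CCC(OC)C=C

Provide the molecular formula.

Heavy atoms from the SMILES: 12 C, 1 Cl, 4 O, 2 S.
Implicit hydrogens by atom environment:
  4 × C (aromatic): no H
  3 × C: 2 H each → 6
  3 × O: no H
  2 × C: 1 H each → 2
  2 × C: no H
  1 × C: 3 H
  1 × Cl: no H
  1 × O (charge -1): no H
  1 × S: 1 H
  1 × S (aromatic): no H
  Total hydrogens = 12.
Net charge -1.
Molecular formula: C12H12ClO4S2-

C12H12ClO4S2-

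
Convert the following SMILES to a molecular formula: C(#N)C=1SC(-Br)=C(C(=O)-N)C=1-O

Heavy atoms from the SMILES: 1 Br, 6 C, 2 N, 2 O, 1 S.
Implicit hydrogens by atom environment:
  4 × C (aromatic): no H
  2 × C: no H
  1 × Br: no H
  1 × N: 2 H
  1 × N: no H
  1 × O: 1 H
  1 × O: no H
  1 × S (aromatic): no H
  Total hydrogens = 3.
Molecular formula: C6H3BrN2O2S

C6H3BrN2O2S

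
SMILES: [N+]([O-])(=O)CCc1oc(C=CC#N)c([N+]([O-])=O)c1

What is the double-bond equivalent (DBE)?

8

Molecular formula from the SMILES: C9H7N3O5.
DoU = (2C + 2 + N − H − X)/2 = (2·9 + 2 + 3 − 7 − 0)/2 = 16/2 = 8.
(Structurally: 1 ring(s) + 7 π bond(s) = 8.)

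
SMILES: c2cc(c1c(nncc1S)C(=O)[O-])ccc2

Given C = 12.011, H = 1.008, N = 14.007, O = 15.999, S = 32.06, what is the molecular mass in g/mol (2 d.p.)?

Molecular formula: C11H7N2O2S-.
M = 11×12.011 + 7×1.008 + 2×14.007 + 2×15.999 + 1×32.06 = 231.25 g/mol.

231.25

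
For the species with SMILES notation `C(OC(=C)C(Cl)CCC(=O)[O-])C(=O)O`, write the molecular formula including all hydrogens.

Heavy atoms from the SMILES: 8 C, 1 Cl, 5 O.
Implicit hydrogens by atom environment:
  4 × C: 2 H each → 8
  3 × C: no H
  3 × O: no H
  1 × C: 1 H
  1 × Cl: no H
  1 × O: 1 H
  1 × O (charge -1): no H
  Total hydrogens = 10.
Net charge -1.
Molecular formula: C8H10ClO5-

C8H10ClO5-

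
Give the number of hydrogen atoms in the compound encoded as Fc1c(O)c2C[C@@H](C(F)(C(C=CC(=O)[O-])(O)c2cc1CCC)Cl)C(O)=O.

Hydrogens are implicit in SMILES; fill each atom to its normal valence:
  5 × C (aromatic): no H
  4 × C: no H
  3 × C: 2 H each → 6
  3 × C: 1 H each → 3
  3 × O: 1 H each → 3
  2 × F: no H
  2 × O: no H
  1 × C: 3 H
  1 × C (aromatic): 1 H
  1 × Cl: no H
  1 × O (charge -1): no H
  Total hydrogens = 16.

16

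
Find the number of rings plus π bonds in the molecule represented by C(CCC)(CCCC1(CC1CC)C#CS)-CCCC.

Molecular formula from the SMILES: C18H32S.
DoU = (2C + 2 + N − H − X)/2 = (2·18 + 2 + 0 − 32 − 0)/2 = 6/2 = 3.
(Structurally: 1 ring(s) + 2 π bond(s) = 3.)

3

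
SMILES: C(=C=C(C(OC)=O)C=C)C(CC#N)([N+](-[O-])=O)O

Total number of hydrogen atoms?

Hydrogens are implicit in SMILES; fill each atom to its normal valence:
  5 × C: no H
  3 × O: no H
  2 × C: 2 H each → 4
  2 × C: 1 H each → 2
  1 × C: 3 H
  1 × N (charge +1): no H
  1 × N: no H
  1 × O: 1 H
  1 × O (charge -1): no H
  Total hydrogens = 10.

10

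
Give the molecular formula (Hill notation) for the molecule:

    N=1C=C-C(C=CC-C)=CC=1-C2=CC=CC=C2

Heavy atoms from the SMILES: 15 C, 1 N.
Implicit hydrogens by atom environment:
  8 × C (aromatic): 1 H each → 8
  3 × C (aromatic): no H
  2 × C: 1 H each → 2
  1 × C: 3 H
  1 × C: 2 H
  1 × N (aromatic): no H
  Total hydrogens = 15.
Molecular formula: C15H15N

C15H15N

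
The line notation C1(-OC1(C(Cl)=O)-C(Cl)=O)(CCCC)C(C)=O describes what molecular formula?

C10H12Cl2O4

Heavy atoms from the SMILES: 10 C, 2 Cl, 4 O.
Implicit hydrogens by atom environment:
  5 × C: no H
  4 × O: no H
  3 × C: 2 H each → 6
  2 × C: 3 H each → 6
  2 × Cl: no H
  Total hydrogens = 12.
Molecular formula: C10H12Cl2O4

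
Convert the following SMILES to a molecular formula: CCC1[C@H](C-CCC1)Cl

C8H15Cl

Heavy atoms from the SMILES: 8 C, 1 Cl.
Implicit hydrogens by atom environment:
  5 × C: 2 H each → 10
  2 × C: 1 H each → 2
  1 × C: 3 H
  1 × Cl: no H
  Total hydrogens = 15.
Molecular formula: C8H15Cl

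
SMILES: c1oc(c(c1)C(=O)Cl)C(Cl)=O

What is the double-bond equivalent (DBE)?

Molecular formula from the SMILES: C6H2Cl2O3.
DoU = (2C + 2 + N − H − X)/2 = (2·6 + 2 + 0 − 2 − 2)/2 = 10/2 = 5.
(Structurally: 1 ring(s) + 4 π bond(s) = 5.)

5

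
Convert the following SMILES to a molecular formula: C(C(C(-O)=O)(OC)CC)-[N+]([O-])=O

Heavy atoms from the SMILES: 6 C, 1 N, 5 O.
Implicit hydrogens by atom environment:
  3 × O: no H
  2 × C: 3 H each → 6
  2 × C: 2 H each → 4
  2 × C: no H
  1 × N (charge +1): no H
  1 × O: 1 H
  1 × O (charge -1): no H
  Total hydrogens = 11.
Molecular formula: C6H11NO5

C6H11NO5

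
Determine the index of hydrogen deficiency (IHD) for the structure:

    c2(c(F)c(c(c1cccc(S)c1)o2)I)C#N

Molecular formula from the SMILES: C11H5FINOS.
DoU = (2C + 2 + N − H − X)/2 = (2·11 + 2 + 1 − 5 − 2)/2 = 18/2 = 9.
(Structurally: 2 ring(s) + 7 π bond(s) = 9.)

9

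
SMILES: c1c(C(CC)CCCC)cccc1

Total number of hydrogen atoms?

20

Hydrogens are implicit in SMILES; fill each atom to its normal valence:
  5 × C (aromatic): 1 H each → 5
  4 × C: 2 H each → 8
  2 × C: 3 H each → 6
  1 × C: 1 H
  1 × C (aromatic): no H
  Total hydrogens = 20.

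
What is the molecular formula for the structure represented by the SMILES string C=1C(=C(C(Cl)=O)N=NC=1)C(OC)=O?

C7H5ClN2O3

Heavy atoms from the SMILES: 7 C, 1 Cl, 2 N, 3 O.
Implicit hydrogens by atom environment:
  3 × O: no H
  2 × C (aromatic): 1 H each → 2
  2 × C (aromatic): no H
  2 × C: no H
  2 × N (aromatic): no H
  1 × C: 3 H
  1 × Cl: no H
  Total hydrogens = 5.
Molecular formula: C7H5ClN2O3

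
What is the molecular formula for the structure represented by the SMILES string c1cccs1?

Heavy atoms from the SMILES: 4 C, 1 S.
Implicit hydrogens by atom environment:
  4 × C (aromatic): 1 H each → 4
  1 × S (aromatic): no H
  Total hydrogens = 4.
Molecular formula: C4H4S

C4H4S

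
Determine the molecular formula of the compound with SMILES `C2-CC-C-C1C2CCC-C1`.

Heavy atoms from the SMILES: 10 C.
Implicit hydrogens by atom environment:
  8 × C: 2 H each → 16
  2 × C: 1 H each → 2
  Total hydrogens = 18.
Molecular formula: C10H18

C10H18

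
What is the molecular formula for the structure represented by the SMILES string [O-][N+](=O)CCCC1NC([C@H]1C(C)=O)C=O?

Heavy atoms from the SMILES: 9 C, 2 N, 4 O.
Implicit hydrogens by atom environment:
  4 × C: 1 H each → 4
  3 × C: 2 H each → 6
  3 × O: no H
  1 × C: 3 H
  1 × C: no H
  1 × N: 1 H
  1 × N (charge +1): no H
  1 × O (charge -1): no H
  Total hydrogens = 14.
Molecular formula: C9H14N2O4

C9H14N2O4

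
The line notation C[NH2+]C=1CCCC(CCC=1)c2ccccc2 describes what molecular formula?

C15H22N+

Heavy atoms from the SMILES: 15 C, 1 N.
Implicit hydrogens by atom environment:
  5 × C: 2 H each → 10
  5 × C (aromatic): 1 H each → 5
  2 × C: 1 H each → 2
  1 × C: 3 H
  1 × C: no H
  1 × C (aromatic): no H
  1 × N (charge +1): 2 H
  Total hydrogens = 22.
Net charge +1.
Molecular formula: C15H22N+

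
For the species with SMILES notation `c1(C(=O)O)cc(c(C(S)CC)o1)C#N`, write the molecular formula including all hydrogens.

Heavy atoms from the SMILES: 9 C, 1 N, 3 O, 1 S.
Implicit hydrogens by atom environment:
  3 × C (aromatic): no H
  2 × C: no H
  1 × C: 3 H
  1 × C: 2 H
  1 × C (aromatic): 1 H
  1 × C: 1 H
  1 × N: no H
  1 × O: 1 H
  1 × O (aromatic): no H
  1 × O: no H
  1 × S: 1 H
  Total hydrogens = 9.
Molecular formula: C9H9NO3S

C9H9NO3S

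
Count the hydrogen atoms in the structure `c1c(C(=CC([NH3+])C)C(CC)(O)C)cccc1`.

22

Hydrogens are implicit in SMILES; fill each atom to its normal valence:
  5 × C (aromatic): 1 H each → 5
  3 × C: 3 H each → 9
  2 × C: 1 H each → 2
  2 × C: no H
  1 × C: 2 H
  1 × C (aromatic): no H
  1 × N (charge +1): 3 H
  1 × O: 1 H
  Total hydrogens = 22.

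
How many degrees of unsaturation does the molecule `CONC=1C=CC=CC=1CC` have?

Molecular formula from the SMILES: C9H13NO.
DoU = (2C + 2 + N − H − X)/2 = (2·9 + 2 + 1 − 13 − 0)/2 = 8/2 = 4.
(Structurally: 1 ring(s) + 3 π bond(s) = 4.)

4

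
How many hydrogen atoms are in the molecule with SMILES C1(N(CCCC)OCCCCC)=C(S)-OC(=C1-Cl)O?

22

Hydrogens are implicit in SMILES; fill each atom to its normal valence:
  7 × C: 2 H each → 14
  4 × C (aromatic): no H
  2 × C: 3 H each → 6
  1 × Cl: no H
  1 × N: no H
  1 × O: 1 H
  1 × O (aromatic): no H
  1 × O: no H
  1 × S: 1 H
  Total hydrogens = 22.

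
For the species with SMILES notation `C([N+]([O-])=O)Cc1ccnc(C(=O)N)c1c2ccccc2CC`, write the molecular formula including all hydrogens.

Heavy atoms from the SMILES: 16 C, 3 N, 3 O.
Implicit hydrogens by atom environment:
  6 × C (aromatic): 1 H each → 6
  5 × C (aromatic): no H
  3 × C: 2 H each → 6
  2 × O: no H
  1 × C: 3 H
  1 × C: no H
  1 × N: 2 H
  1 × N (aromatic): no H
  1 × N (charge +1): no H
  1 × O (charge -1): no H
  Total hydrogens = 17.
Molecular formula: C16H17N3O3

C16H17N3O3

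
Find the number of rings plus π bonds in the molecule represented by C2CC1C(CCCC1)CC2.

2

Molecular formula from the SMILES: C10H18.
DoU = (2C + 2 + N − H − X)/2 = (2·10 + 2 + 0 − 18 − 0)/2 = 4/2 = 2.
(Structurally: 2 ring(s) + 0 π bond(s) = 2.)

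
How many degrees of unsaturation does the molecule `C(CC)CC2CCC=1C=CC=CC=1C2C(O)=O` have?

Molecular formula from the SMILES: C15H20O2.
DoU = (2C + 2 + N − H − X)/2 = (2·15 + 2 + 0 − 20 − 0)/2 = 12/2 = 6.
(Structurally: 2 ring(s) + 4 π bond(s) = 6.)

6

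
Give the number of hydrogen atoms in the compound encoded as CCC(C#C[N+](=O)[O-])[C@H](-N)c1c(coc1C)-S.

14

Hydrogens are implicit in SMILES; fill each atom to its normal valence:
  3 × C (aromatic): no H
  2 × C: 3 H each → 6
  2 × C: 1 H each → 2
  2 × C: no H
  1 × C: 2 H
  1 × C (aromatic): 1 H
  1 × N: 2 H
  1 × N (charge +1): no H
  1 × O (aromatic): no H
  1 × O: no H
  1 × O (charge -1): no H
  1 × S: 1 H
  Total hydrogens = 14.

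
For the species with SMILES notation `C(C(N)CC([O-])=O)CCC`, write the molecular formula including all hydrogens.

C7H14NO2-

Heavy atoms from the SMILES: 7 C, 1 N, 2 O.
Implicit hydrogens by atom environment:
  4 × C: 2 H each → 8
  1 × C: 3 H
  1 × C: 1 H
  1 × C: no H
  1 × N: 2 H
  1 × O: no H
  1 × O (charge -1): no H
  Total hydrogens = 14.
Net charge -1.
Molecular formula: C7H14NO2-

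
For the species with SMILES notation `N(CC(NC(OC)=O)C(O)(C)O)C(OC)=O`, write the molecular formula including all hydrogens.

C8H16N2O6

Heavy atoms from the SMILES: 8 C, 2 N, 6 O.
Implicit hydrogens by atom environment:
  4 × O: no H
  3 × C: 3 H each → 9
  3 × C: no H
  2 × N: 1 H each → 2
  2 × O: 1 H each → 2
  1 × C: 2 H
  1 × C: 1 H
  Total hydrogens = 16.
Molecular formula: C8H16N2O6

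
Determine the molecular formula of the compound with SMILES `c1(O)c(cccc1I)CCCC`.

Heavy atoms from the SMILES: 10 C, 1 I, 1 O.
Implicit hydrogens by atom environment:
  3 × C: 2 H each → 6
  3 × C (aromatic): 1 H each → 3
  3 × C (aromatic): no H
  1 × C: 3 H
  1 × I: no H
  1 × O: 1 H
  Total hydrogens = 13.
Molecular formula: C10H13IO

C10H13IO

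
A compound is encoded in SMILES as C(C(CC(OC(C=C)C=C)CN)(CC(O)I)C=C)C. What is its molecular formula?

Heavy atoms from the SMILES: 15 C, 1 I, 1 N, 2 O.
Implicit hydrogens by atom environment:
  7 × C: 2 H each → 14
  6 × C: 1 H each → 6
  1 × C: 3 H
  1 × C: no H
  1 × I: no H
  1 × N: 2 H
  1 × O: 1 H
  1 × O: no H
  Total hydrogens = 26.
Molecular formula: C15H26INO2

C15H26INO2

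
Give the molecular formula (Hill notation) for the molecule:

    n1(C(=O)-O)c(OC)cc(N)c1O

C6H8N2O4

Heavy atoms from the SMILES: 6 C, 2 N, 4 O.
Implicit hydrogens by atom environment:
  3 × C (aromatic): no H
  2 × O: 1 H each → 2
  2 × O: no H
  1 × C: 3 H
  1 × C (aromatic): 1 H
  1 × C: no H
  1 × N: 2 H
  1 × N (aromatic): no H
  Total hydrogens = 8.
Molecular formula: C6H8N2O4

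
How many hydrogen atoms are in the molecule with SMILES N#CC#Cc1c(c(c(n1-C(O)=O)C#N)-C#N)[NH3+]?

4

Hydrogens are implicit in SMILES; fill each atom to its normal valence:
  6 × C: no H
  4 × C (aromatic): no H
  3 × N: no H
  1 × N (charge +1): 3 H
  1 × N (aromatic): no H
  1 × O: 1 H
  1 × O: no H
  Total hydrogens = 4.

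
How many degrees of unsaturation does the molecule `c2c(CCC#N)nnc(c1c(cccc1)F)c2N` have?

Molecular formula from the SMILES: C13H11FN4.
DoU = (2C + 2 + N − H − X)/2 = (2·13 + 2 + 4 − 11 − 1)/2 = 20/2 = 10.
(Structurally: 2 ring(s) + 8 π bond(s) = 10.)

10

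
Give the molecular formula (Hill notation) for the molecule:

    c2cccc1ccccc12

C10H8

Heavy atoms from the SMILES: 10 C.
Implicit hydrogens by atom environment:
  8 × C (aromatic): 1 H each → 8
  2 × C (aromatic): no H
  Total hydrogens = 8.
Molecular formula: C10H8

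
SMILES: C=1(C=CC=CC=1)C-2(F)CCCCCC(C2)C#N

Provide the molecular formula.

Heavy atoms from the SMILES: 15 C, 1 F, 1 N.
Implicit hydrogens by atom environment:
  6 × C: 2 H each → 12
  5 × C (aromatic): 1 H each → 5
  2 × C: no H
  1 × C: 1 H
  1 × C (aromatic): no H
  1 × F: no H
  1 × N: no H
  Total hydrogens = 18.
Molecular formula: C15H18FN

C15H18FN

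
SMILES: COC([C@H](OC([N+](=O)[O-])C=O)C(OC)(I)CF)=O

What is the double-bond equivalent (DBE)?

3

Molecular formula from the SMILES: C8H11FINO7.
DoU = (2C + 2 + N − H − X)/2 = (2·8 + 2 + 1 − 11 − 2)/2 = 6/2 = 3.
(Structurally: 0 ring(s) + 3 π bond(s) = 3.)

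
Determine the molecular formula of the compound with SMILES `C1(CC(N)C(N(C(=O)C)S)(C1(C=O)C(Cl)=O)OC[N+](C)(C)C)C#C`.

C15H23ClN3O4S+

Heavy atoms from the SMILES: 15 C, 1 Cl, 3 N, 4 O, 1 S.
Implicit hydrogens by atom environment:
  5 × C: no H
  4 × C: 3 H each → 12
  4 × C: 1 H each → 4
  4 × O: no H
  2 × C: 2 H each → 4
  1 × Cl: no H
  1 × N: 2 H
  1 × N: no H
  1 × N (charge +1): no H
  1 × S: 1 H
  Total hydrogens = 23.
Net charge +1.
Molecular formula: C15H23ClN3O4S+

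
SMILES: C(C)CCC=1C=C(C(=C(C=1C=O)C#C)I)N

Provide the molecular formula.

C13H14INO

Heavy atoms from the SMILES: 13 C, 1 I, 1 N, 1 O.
Implicit hydrogens by atom environment:
  5 × C (aromatic): no H
  3 × C: 2 H each → 6
  2 × C: 1 H each → 2
  1 × C: 3 H
  1 × C (aromatic): 1 H
  1 × C: no H
  1 × I: no H
  1 × N: 2 H
  1 × O: no H
  Total hydrogens = 14.
Molecular formula: C13H14INO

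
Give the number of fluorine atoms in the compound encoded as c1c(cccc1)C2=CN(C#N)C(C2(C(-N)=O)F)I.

The symbol for fluorine appears 1 time in the SMILES.

1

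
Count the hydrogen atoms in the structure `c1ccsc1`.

4

Hydrogens are implicit in SMILES; fill each atom to its normal valence:
  4 × C (aromatic): 1 H each → 4
  1 × S (aromatic): no H
  Total hydrogens = 4.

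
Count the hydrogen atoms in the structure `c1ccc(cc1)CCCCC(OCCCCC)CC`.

Hydrogens are implicit in SMILES; fill each atom to its normal valence:
  9 × C: 2 H each → 18
  5 × C (aromatic): 1 H each → 5
  2 × C: 3 H each → 6
  1 × C: 1 H
  1 × C (aromatic): no H
  1 × O: no H
  Total hydrogens = 30.

30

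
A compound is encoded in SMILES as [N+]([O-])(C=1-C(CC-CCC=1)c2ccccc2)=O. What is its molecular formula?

Heavy atoms from the SMILES: 13 C, 1 N, 2 O.
Implicit hydrogens by atom environment:
  5 × C (aromatic): 1 H each → 5
  4 × C: 2 H each → 8
  2 × C: 1 H each → 2
  1 × C: no H
  1 × C (aromatic): no H
  1 × N (charge +1): no H
  1 × O: no H
  1 × O (charge -1): no H
  Total hydrogens = 15.
Molecular formula: C13H15NO2

C13H15NO2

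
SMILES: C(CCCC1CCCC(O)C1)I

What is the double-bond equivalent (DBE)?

Molecular formula from the SMILES: C10H19IO.
DoU = (2C + 2 + N − H − X)/2 = (2·10 + 2 + 0 − 19 − 1)/2 = 2/2 = 1.
(Structurally: 1 ring(s) + 0 π bond(s) = 1.)

1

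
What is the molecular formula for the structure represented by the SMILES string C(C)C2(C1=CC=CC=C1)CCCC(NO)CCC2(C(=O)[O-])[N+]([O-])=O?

Heavy atoms from the SMILES: 17 C, 2 N, 5 O.
Implicit hydrogens by atom environment:
  6 × C: 2 H each → 12
  5 × C (aromatic): 1 H each → 5
  3 × C: no H
  2 × O: no H
  2 × O (charge -1): no H
  1 × C: 3 H
  1 × C: 1 H
  1 × C (aromatic): no H
  1 × N: 1 H
  1 × N (charge +1): no H
  1 × O: 1 H
  Total hydrogens = 23.
Net charge -1.
Molecular formula: C17H23N2O5-

C17H23N2O5-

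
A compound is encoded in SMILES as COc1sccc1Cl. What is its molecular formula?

C5H5ClOS

Heavy atoms from the SMILES: 5 C, 1 Cl, 1 O, 1 S.
Implicit hydrogens by atom environment:
  2 × C (aromatic): 1 H each → 2
  2 × C (aromatic): no H
  1 × C: 3 H
  1 × Cl: no H
  1 × O: no H
  1 × S (aromatic): no H
  Total hydrogens = 5.
Molecular formula: C5H5ClOS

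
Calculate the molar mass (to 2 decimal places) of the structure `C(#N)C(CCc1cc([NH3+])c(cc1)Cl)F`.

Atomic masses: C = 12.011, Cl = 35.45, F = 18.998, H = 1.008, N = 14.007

213.66

Molecular formula: C10H11ClFN2+.
M = 10×12.011 + 1×35.45 + 1×18.998 + 11×1.008 + 2×14.007 = 213.66 g/mol.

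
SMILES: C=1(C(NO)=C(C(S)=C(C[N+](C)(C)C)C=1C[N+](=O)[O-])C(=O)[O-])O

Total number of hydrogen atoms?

17

Hydrogens are implicit in SMILES; fill each atom to its normal valence:
  6 × C (aromatic): no H
  3 × C: 3 H each → 9
  2 × C: 2 H each → 4
  2 × N (charge +1): no H
  2 × O: 1 H each → 2
  2 × O: no H
  2 × O (charge -1): no H
  1 × C: no H
  1 × N: 1 H
  1 × S: 1 H
  Total hydrogens = 17.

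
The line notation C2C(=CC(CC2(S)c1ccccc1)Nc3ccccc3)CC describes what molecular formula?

C20H23NS

Heavy atoms from the SMILES: 20 C, 1 N, 1 S.
Implicit hydrogens by atom environment:
  10 × C (aromatic): 1 H each → 10
  3 × C: 2 H each → 6
  2 × C: 1 H each → 2
  2 × C: no H
  2 × C (aromatic): no H
  1 × C: 3 H
  1 × N: 1 H
  1 × S: 1 H
  Total hydrogens = 23.
Molecular formula: C20H23NS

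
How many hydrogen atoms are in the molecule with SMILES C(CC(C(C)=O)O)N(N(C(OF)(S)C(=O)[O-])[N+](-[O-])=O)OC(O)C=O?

13

Hydrogens are implicit in SMILES; fill each atom to its normal valence:
  6 × O: no H
  3 × C: 1 H each → 3
  3 × C: no H
  2 × C: 2 H each → 4
  2 × N: no H
  2 × O: 1 H each → 2
  2 × O (charge -1): no H
  1 × C: 3 H
  1 × F: no H
  1 × N (charge +1): no H
  1 × S: 1 H
  Total hydrogens = 13.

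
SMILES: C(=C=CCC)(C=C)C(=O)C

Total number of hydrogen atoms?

12

Hydrogens are implicit in SMILES; fill each atom to its normal valence:
  3 × C: no H
  2 × C: 3 H each → 6
  2 × C: 2 H each → 4
  2 × C: 1 H each → 2
  1 × O: no H
  Total hydrogens = 12.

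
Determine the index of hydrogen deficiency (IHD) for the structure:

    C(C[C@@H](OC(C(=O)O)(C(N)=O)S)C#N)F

Molecular formula from the SMILES: C7H9FN2O4S.
DoU = (2C + 2 + N − H − X)/2 = (2·7 + 2 + 2 − 9 − 1)/2 = 8/2 = 4.
(Structurally: 0 ring(s) + 4 π bond(s) = 4.)

4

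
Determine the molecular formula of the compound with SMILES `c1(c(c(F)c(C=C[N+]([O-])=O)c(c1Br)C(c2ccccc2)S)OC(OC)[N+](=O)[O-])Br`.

C17H13Br2FN2O6S

Heavy atoms from the SMILES: 2 Br, 17 C, 1 F, 2 N, 6 O, 1 S.
Implicit hydrogens by atom environment:
  7 × C (aromatic): no H
  5 × C (aromatic): 1 H each → 5
  4 × C: 1 H each → 4
  4 × O: no H
  2 × Br: no H
  2 × N (charge +1): no H
  2 × O (charge -1): no H
  1 × C: 3 H
  1 × F: no H
  1 × S: 1 H
  Total hydrogens = 13.
Molecular formula: C17H13Br2FN2O6S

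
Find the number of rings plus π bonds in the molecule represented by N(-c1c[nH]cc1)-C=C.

4

Molecular formula from the SMILES: C6H8N2.
DoU = (2C + 2 + N − H − X)/2 = (2·6 + 2 + 2 − 8 − 0)/2 = 8/2 = 4.
(Structurally: 1 ring(s) + 3 π bond(s) = 4.)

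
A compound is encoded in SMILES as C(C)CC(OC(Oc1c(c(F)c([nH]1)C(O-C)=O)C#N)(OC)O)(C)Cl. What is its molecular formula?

Heavy atoms from the SMILES: 14 C, 1 Cl, 1 F, 2 N, 6 O.
Implicit hydrogens by atom environment:
  5 × O: no H
  4 × C: 3 H each → 12
  4 × C (aromatic): no H
  4 × C: no H
  2 × C: 2 H each → 4
  1 × Cl: no H
  1 × F: no H
  1 × N (aromatic): 1 H
  1 × N: no H
  1 × O: 1 H
  Total hydrogens = 18.
Molecular formula: C14H18ClFN2O6

C14H18ClFN2O6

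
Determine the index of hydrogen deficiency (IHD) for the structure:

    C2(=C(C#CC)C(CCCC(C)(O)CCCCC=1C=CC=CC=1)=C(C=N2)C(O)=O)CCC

11

Molecular formula from the SMILES: C27H35NO3.
DoU = (2C + 2 + N − H − X)/2 = (2·27 + 2 + 1 − 35 − 0)/2 = 22/2 = 11.
(Structurally: 2 ring(s) + 9 π bond(s) = 11.)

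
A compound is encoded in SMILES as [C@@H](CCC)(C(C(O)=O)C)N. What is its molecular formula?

Heavy atoms from the SMILES: 7 C, 1 N, 2 O.
Implicit hydrogens by atom environment:
  2 × C: 3 H each → 6
  2 × C: 2 H each → 4
  2 × C: 1 H each → 2
  1 × C: no H
  1 × N: 2 H
  1 × O: 1 H
  1 × O: no H
  Total hydrogens = 15.
Molecular formula: C7H15NO2

C7H15NO2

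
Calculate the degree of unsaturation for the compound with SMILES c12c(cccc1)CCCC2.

5

Molecular formula from the SMILES: C10H12.
DoU = (2C + 2 + N − H − X)/2 = (2·10 + 2 + 0 − 12 − 0)/2 = 10/2 = 5.
(Structurally: 2 ring(s) + 3 π bond(s) = 5.)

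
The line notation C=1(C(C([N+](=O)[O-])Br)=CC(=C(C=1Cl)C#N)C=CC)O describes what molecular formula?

C11H8BrClN2O3

Heavy atoms from the SMILES: 1 Br, 11 C, 1 Cl, 2 N, 3 O.
Implicit hydrogens by atom environment:
  5 × C (aromatic): no H
  3 × C: 1 H each → 3
  1 × Br: no H
  1 × C: 3 H
  1 × C (aromatic): 1 H
  1 × C: no H
  1 × Cl: no H
  1 × N: no H
  1 × N (charge +1): no H
  1 × O: 1 H
  1 × O: no H
  1 × O (charge -1): no H
  Total hydrogens = 8.
Molecular formula: C11H8BrClN2O3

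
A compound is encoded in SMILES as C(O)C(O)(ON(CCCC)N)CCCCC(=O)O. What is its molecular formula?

Heavy atoms from the SMILES: 11 C, 2 N, 5 O.
Implicit hydrogens by atom environment:
  8 × C: 2 H each → 16
  3 × O: 1 H each → 3
  2 × C: no H
  2 × O: no H
  1 × C: 3 H
  1 × N: 2 H
  1 × N: no H
  Total hydrogens = 24.
Molecular formula: C11H24N2O5

C11H24N2O5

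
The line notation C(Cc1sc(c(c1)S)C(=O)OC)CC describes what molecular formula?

C10H14O2S2

Heavy atoms from the SMILES: 10 C, 2 O, 2 S.
Implicit hydrogens by atom environment:
  3 × C: 2 H each → 6
  3 × C (aromatic): no H
  2 × C: 3 H each → 6
  2 × O: no H
  1 × C (aromatic): 1 H
  1 × C: no H
  1 × S: 1 H
  1 × S (aromatic): no H
  Total hydrogens = 14.
Molecular formula: C10H14O2S2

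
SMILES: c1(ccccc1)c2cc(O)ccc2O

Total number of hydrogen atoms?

10

Hydrogens are implicit in SMILES; fill each atom to its normal valence:
  8 × C (aromatic): 1 H each → 8
  4 × C (aromatic): no H
  2 × O: 1 H each → 2
  Total hydrogens = 10.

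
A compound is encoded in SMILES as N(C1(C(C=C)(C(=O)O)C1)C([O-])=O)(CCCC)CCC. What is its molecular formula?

Heavy atoms from the SMILES: 14 C, 1 N, 4 O.
Implicit hydrogens by atom environment:
  7 × C: 2 H each → 14
  4 × C: no H
  2 × C: 3 H each → 6
  2 × O: no H
  1 × C: 1 H
  1 × N: no H
  1 × O: 1 H
  1 × O (charge -1): no H
  Total hydrogens = 22.
Net charge -1.
Molecular formula: C14H22NO4-

C14H22NO4-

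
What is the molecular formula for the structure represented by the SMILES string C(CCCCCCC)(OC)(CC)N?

C11H25NO

Heavy atoms from the SMILES: 11 C, 1 N, 1 O.
Implicit hydrogens by atom environment:
  7 × C: 2 H each → 14
  3 × C: 3 H each → 9
  1 × C: no H
  1 × N: 2 H
  1 × O: no H
  Total hydrogens = 25.
Molecular formula: C11H25NO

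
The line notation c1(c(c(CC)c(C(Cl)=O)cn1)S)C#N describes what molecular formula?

C9H7ClN2OS

Heavy atoms from the SMILES: 9 C, 1 Cl, 2 N, 1 O, 1 S.
Implicit hydrogens by atom environment:
  4 × C (aromatic): no H
  2 × C: no H
  1 × C: 3 H
  1 × C: 2 H
  1 × C (aromatic): 1 H
  1 × Cl: no H
  1 × N (aromatic): no H
  1 × N: no H
  1 × O: no H
  1 × S: 1 H
  Total hydrogens = 7.
Molecular formula: C9H7ClN2OS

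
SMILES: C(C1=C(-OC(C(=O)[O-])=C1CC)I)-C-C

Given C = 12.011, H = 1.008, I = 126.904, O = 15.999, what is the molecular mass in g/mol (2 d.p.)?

Molecular formula: C10H12IO3-.
M = 10×12.011 + 12×1.008 + 1×126.904 + 3×15.999 = 307.11 g/mol.

307.11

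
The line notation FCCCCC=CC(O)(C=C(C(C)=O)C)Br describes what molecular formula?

C12H18BrFO2

Heavy atoms from the SMILES: 1 Br, 12 C, 1 F, 2 O.
Implicit hydrogens by atom environment:
  4 × C: 2 H each → 8
  3 × C: 1 H each → 3
  3 × C: no H
  2 × C: 3 H each → 6
  1 × Br: no H
  1 × F: no H
  1 × O: 1 H
  1 × O: no H
  Total hydrogens = 18.
Molecular formula: C12H18BrFO2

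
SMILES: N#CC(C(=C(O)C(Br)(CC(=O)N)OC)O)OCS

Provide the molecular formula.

C9H13BrN2O5S

Heavy atoms from the SMILES: 1 Br, 9 C, 2 N, 5 O, 1 S.
Implicit hydrogens by atom environment:
  5 × C: no H
  3 × O: no H
  2 × C: 2 H each → 4
  2 × O: 1 H each → 2
  1 × Br: no H
  1 × C: 3 H
  1 × C: 1 H
  1 × N: 2 H
  1 × N: no H
  1 × S: 1 H
  Total hydrogens = 13.
Molecular formula: C9H13BrN2O5S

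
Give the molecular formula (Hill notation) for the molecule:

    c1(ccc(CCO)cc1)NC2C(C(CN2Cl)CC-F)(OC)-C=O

C16H22ClFN2O3

Heavy atoms from the SMILES: 16 C, 1 Cl, 1 F, 2 N, 3 O.
Implicit hydrogens by atom environment:
  5 × C: 2 H each → 10
  4 × C (aromatic): 1 H each → 4
  3 × C: 1 H each → 3
  2 × C (aromatic): no H
  2 × O: no H
  1 × C: 3 H
  1 × C: no H
  1 × Cl: no H
  1 × F: no H
  1 × N: 1 H
  1 × N: no H
  1 × O: 1 H
  Total hydrogens = 22.
Molecular formula: C16H22ClFN2O3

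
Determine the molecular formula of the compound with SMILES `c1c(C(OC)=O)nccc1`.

C7H7NO2

Heavy atoms from the SMILES: 7 C, 1 N, 2 O.
Implicit hydrogens by atom environment:
  4 × C (aromatic): 1 H each → 4
  2 × O: no H
  1 × C: 3 H
  1 × C (aromatic): no H
  1 × C: no H
  1 × N (aromatic): no H
  Total hydrogens = 7.
Molecular formula: C7H7NO2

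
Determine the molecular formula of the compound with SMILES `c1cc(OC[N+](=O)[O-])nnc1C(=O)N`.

Heavy atoms from the SMILES: 6 C, 4 N, 4 O.
Implicit hydrogens by atom environment:
  3 × O: no H
  2 × C (aromatic): 1 H each → 2
  2 × C (aromatic): no H
  2 × N (aromatic): no H
  1 × C: 2 H
  1 × C: no H
  1 × N: 2 H
  1 × N (charge +1): no H
  1 × O (charge -1): no H
  Total hydrogens = 6.
Molecular formula: C6H6N4O4

C6H6N4O4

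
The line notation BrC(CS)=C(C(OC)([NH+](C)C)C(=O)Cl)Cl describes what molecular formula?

Heavy atoms from the SMILES: 1 Br, 8 C, 2 Cl, 1 N, 2 O, 1 S.
Implicit hydrogens by atom environment:
  4 × C: no H
  3 × C: 3 H each → 9
  2 × Cl: no H
  2 × O: no H
  1 × Br: no H
  1 × C: 2 H
  1 × N (charge +1): 1 H
  1 × S: 1 H
  Total hydrogens = 13.
Net charge +1.
Molecular formula: C8H13BrCl2NO2S+

C8H13BrCl2NO2S+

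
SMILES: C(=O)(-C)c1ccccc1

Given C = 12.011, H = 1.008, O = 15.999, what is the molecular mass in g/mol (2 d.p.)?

120.15

Molecular formula: C8H8O.
M = 8×12.011 + 8×1.008 + 1×15.999 = 120.15 g/mol.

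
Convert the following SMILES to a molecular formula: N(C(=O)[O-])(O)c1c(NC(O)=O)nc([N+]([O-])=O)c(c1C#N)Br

C8H3BrN5O7-

Heavy atoms from the SMILES: 1 Br, 8 C, 5 N, 7 O.
Implicit hydrogens by atom environment:
  5 × C (aromatic): no H
  3 × C: no H
  3 × O: no H
  2 × N: no H
  2 × O: 1 H each → 2
  2 × O (charge -1): no H
  1 × Br: no H
  1 × N: 1 H
  1 × N (aromatic): no H
  1 × N (charge +1): no H
  Total hydrogens = 3.
Net charge -1.
Molecular formula: C8H3BrN5O7-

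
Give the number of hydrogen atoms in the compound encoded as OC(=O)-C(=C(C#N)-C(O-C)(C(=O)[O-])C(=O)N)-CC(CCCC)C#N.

Hydrogens are implicit in SMILES; fill each atom to its normal valence:
  8 × C: no H
  4 × C: 2 H each → 8
  4 × O: no H
  2 × C: 3 H each → 6
  2 × N: no H
  1 × C: 1 H
  1 × N: 2 H
  1 × O: 1 H
  1 × O (charge -1): no H
  Total hydrogens = 18.

18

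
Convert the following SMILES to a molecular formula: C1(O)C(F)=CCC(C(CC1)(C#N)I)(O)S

Heavy atoms from the SMILES: 9 C, 1 F, 1 I, 1 N, 2 O, 1 S.
Implicit hydrogens by atom environment:
  4 × C: no H
  3 × C: 2 H each → 6
  2 × C: 1 H each → 2
  2 × O: 1 H each → 2
  1 × F: no H
  1 × I: no H
  1 × N: no H
  1 × S: 1 H
  Total hydrogens = 11.
Molecular formula: C9H11FINO2S

C9H11FINO2S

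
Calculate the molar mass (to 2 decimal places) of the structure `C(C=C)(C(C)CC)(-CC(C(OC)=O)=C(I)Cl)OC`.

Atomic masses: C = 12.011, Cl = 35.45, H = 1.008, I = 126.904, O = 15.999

Molecular formula: C13H20ClIO3.
M = 13×12.011 + 1×35.45 + 20×1.008 + 1×126.904 + 3×15.999 = 386.65 g/mol.

386.65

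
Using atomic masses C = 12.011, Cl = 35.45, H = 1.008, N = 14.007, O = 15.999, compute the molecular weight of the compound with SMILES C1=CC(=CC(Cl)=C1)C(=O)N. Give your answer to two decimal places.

Molecular formula: C7H6ClNO.
M = 7×12.011 + 1×35.45 + 6×1.008 + 1×14.007 + 1×15.999 = 155.58 g/mol.

155.58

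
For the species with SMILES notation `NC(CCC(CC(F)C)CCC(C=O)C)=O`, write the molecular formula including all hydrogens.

Heavy atoms from the SMILES: 12 C, 1 F, 1 N, 2 O.
Implicit hydrogens by atom environment:
  5 × C: 2 H each → 10
  4 × C: 1 H each → 4
  2 × C: 3 H each → 6
  2 × O: no H
  1 × C: no H
  1 × F: no H
  1 × N: 2 H
  Total hydrogens = 22.
Molecular formula: C12H22FNO2

C12H22FNO2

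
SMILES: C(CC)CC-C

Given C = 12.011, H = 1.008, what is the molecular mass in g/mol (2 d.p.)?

Molecular formula: C6H14.
M = 6×12.011 + 14×1.008 = 86.18 g/mol.

86.18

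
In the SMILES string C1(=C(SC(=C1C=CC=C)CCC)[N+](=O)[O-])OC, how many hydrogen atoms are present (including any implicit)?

15

Hydrogens are implicit in SMILES; fill each atom to its normal valence:
  4 × C (aromatic): no H
  3 × C: 2 H each → 6
  3 × C: 1 H each → 3
  2 × C: 3 H each → 6
  2 × O: no H
  1 × N (charge +1): no H
  1 × O (charge -1): no H
  1 × S (aromatic): no H
  Total hydrogens = 15.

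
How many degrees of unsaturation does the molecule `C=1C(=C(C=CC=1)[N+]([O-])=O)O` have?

Molecular formula from the SMILES: C6H5NO3.
DoU = (2C + 2 + N − H − X)/2 = (2·6 + 2 + 1 − 5 − 0)/2 = 10/2 = 5.
(Structurally: 1 ring(s) + 4 π bond(s) = 5.)

5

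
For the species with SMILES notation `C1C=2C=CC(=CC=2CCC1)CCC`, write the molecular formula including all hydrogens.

Heavy atoms from the SMILES: 13 C.
Implicit hydrogens by atom environment:
  6 × C: 2 H each → 12
  3 × C (aromatic): 1 H each → 3
  3 × C (aromatic): no H
  1 × C: 3 H
  Total hydrogens = 18.
Molecular formula: C13H18

C13H18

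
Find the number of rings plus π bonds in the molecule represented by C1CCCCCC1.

Molecular formula from the SMILES: C7H14.
DoU = (2C + 2 + N − H − X)/2 = (2·7 + 2 + 0 − 14 − 0)/2 = 2/2 = 1.
(Structurally: 1 ring(s) + 0 π bond(s) = 1.)

1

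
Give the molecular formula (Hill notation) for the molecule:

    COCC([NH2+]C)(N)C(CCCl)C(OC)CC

C11H26ClN2O2+

Heavy atoms from the SMILES: 11 C, 1 Cl, 2 N, 2 O.
Implicit hydrogens by atom environment:
  4 × C: 3 H each → 12
  4 × C: 2 H each → 8
  2 × C: 1 H each → 2
  2 × O: no H
  1 × C: no H
  1 × Cl: no H
  1 × N (charge +1): 2 H
  1 × N: 2 H
  Total hydrogens = 26.
Net charge +1.
Molecular formula: C11H26ClN2O2+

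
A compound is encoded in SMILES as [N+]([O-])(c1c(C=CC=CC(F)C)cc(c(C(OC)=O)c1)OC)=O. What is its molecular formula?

Heavy atoms from the SMILES: 15 C, 1 F, 1 N, 5 O.
Implicit hydrogens by atom environment:
  5 × C: 1 H each → 5
  4 × C (aromatic): no H
  4 × O: no H
  3 × C: 3 H each → 9
  2 × C (aromatic): 1 H each → 2
  1 × C: no H
  1 × F: no H
  1 × N (charge +1): no H
  1 × O (charge -1): no H
  Total hydrogens = 16.
Molecular formula: C15H16FNO5

C15H16FNO5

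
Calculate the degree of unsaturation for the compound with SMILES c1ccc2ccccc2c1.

7

Molecular formula from the SMILES: C10H8.
DoU = (2C + 2 + N − H − X)/2 = (2·10 + 2 + 0 − 8 − 0)/2 = 14/2 = 7.
(Structurally: 2 ring(s) + 5 π bond(s) = 7.)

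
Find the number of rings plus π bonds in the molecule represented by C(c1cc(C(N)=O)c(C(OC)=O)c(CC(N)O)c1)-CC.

Molecular formula from the SMILES: C14H20N2O4.
DoU = (2C + 2 + N − H − X)/2 = (2·14 + 2 + 2 − 20 − 0)/2 = 12/2 = 6.
(Structurally: 1 ring(s) + 5 π bond(s) = 6.)

6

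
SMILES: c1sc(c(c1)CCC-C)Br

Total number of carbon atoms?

8

The symbol for carbon appears 8 times in the SMILES. Lowercase c denotes aromatic carbon and counts toward C.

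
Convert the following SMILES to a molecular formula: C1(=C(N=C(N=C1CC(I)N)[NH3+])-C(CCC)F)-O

C10H17FIN4O+

Heavy atoms from the SMILES: 10 C, 1 F, 1 I, 4 N, 1 O.
Implicit hydrogens by atom environment:
  4 × C (aromatic): no H
  3 × C: 2 H each → 6
  2 × C: 1 H each → 2
  2 × N (aromatic): no H
  1 × C: 3 H
  1 × F: no H
  1 × I: no H
  1 × N (charge +1): 3 H
  1 × N: 2 H
  1 × O: 1 H
  Total hydrogens = 17.
Net charge +1.
Molecular formula: C10H17FIN4O+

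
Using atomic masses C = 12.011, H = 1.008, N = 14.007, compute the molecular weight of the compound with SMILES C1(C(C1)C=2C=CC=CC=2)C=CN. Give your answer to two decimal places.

Molecular formula: C11H13N.
M = 11×12.011 + 13×1.008 + 1×14.007 = 159.23 g/mol.

159.23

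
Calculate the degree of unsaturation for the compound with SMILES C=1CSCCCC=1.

2

Molecular formula from the SMILES: C6H10S.
DoU = (2C + 2 + N − H − X)/2 = (2·6 + 2 + 0 − 10 − 0)/2 = 4/2 = 2.
(Structurally: 1 ring(s) + 1 π bond(s) = 2.)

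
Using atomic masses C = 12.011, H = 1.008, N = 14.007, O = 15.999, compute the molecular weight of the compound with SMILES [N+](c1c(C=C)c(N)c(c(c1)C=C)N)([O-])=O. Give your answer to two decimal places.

205.22

Molecular formula: C10H11N3O2.
M = 10×12.011 + 11×1.008 + 3×14.007 + 2×15.999 = 205.22 g/mol.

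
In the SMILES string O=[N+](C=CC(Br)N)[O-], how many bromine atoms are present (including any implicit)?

The symbol for bromine appears 1 time in the SMILES.

1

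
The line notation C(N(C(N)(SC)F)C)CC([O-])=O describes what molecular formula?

Heavy atoms from the SMILES: 6 C, 1 F, 2 N, 2 O, 1 S.
Implicit hydrogens by atom environment:
  2 × C: 3 H each → 6
  2 × C: 2 H each → 4
  2 × C: no H
  1 × F: no H
  1 × N: 2 H
  1 × N: no H
  1 × O: no H
  1 × O (charge -1): no H
  1 × S: no H
  Total hydrogens = 12.
Net charge -1.
Molecular formula: C6H12FN2O2S-

C6H12FN2O2S-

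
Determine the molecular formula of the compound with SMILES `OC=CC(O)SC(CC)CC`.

C8H16O2S

Heavy atoms from the SMILES: 8 C, 2 O, 1 S.
Implicit hydrogens by atom environment:
  4 × C: 1 H each → 4
  2 × C: 3 H each → 6
  2 × C: 2 H each → 4
  2 × O: 1 H each → 2
  1 × S: no H
  Total hydrogens = 16.
Molecular formula: C8H16O2S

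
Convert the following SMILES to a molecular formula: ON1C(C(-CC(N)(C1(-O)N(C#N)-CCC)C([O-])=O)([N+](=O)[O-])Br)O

C10H15BrN5O7-

Heavy atoms from the SMILES: 1 Br, 10 C, 5 N, 7 O.
Implicit hydrogens by atom environment:
  5 × C: no H
  3 × C: 2 H each → 6
  3 × N: no H
  3 × O: 1 H each → 3
  2 × O: no H
  2 × O (charge -1): no H
  1 × Br: no H
  1 × C: 3 H
  1 × C: 1 H
  1 × N: 2 H
  1 × N (charge +1): no H
  Total hydrogens = 15.
Net charge -1.
Molecular formula: C10H15BrN5O7-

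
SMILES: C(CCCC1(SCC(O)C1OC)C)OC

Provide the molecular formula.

Heavy atoms from the SMILES: 11 C, 3 O, 1 S.
Implicit hydrogens by atom environment:
  5 × C: 2 H each → 10
  3 × C: 3 H each → 9
  2 × C: 1 H each → 2
  2 × O: no H
  1 × C: no H
  1 × O: 1 H
  1 × S: no H
  Total hydrogens = 22.
Molecular formula: C11H22O3S

C11H22O3S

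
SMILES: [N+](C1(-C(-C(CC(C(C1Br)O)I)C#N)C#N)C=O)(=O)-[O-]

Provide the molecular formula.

Heavy atoms from the SMILES: 1 Br, 10 C, 1 I, 3 N, 4 O.
Implicit hydrogens by atom environment:
  6 × C: 1 H each → 6
  3 × C: no H
  2 × N: no H
  2 × O: no H
  1 × Br: no H
  1 × C: 2 H
  1 × I: no H
  1 × N (charge +1): no H
  1 × O: 1 H
  1 × O (charge -1): no H
  Total hydrogens = 9.
Molecular formula: C10H9BrIN3O4

C10H9BrIN3O4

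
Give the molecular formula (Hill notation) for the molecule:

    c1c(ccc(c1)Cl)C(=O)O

Heavy atoms from the SMILES: 7 C, 1 Cl, 2 O.
Implicit hydrogens by atom environment:
  4 × C (aromatic): 1 H each → 4
  2 × C (aromatic): no H
  1 × C: no H
  1 × Cl: no H
  1 × O: 1 H
  1 × O: no H
  Total hydrogens = 5.
Molecular formula: C7H5ClO2

C7H5ClO2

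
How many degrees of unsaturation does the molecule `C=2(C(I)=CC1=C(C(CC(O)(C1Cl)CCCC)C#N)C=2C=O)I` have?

8

Molecular formula from the SMILES: C16H16ClI2NO2.
DoU = (2C + 2 + N − H − X)/2 = (2·16 + 2 + 1 − 16 − 3)/2 = 16/2 = 8.
(Structurally: 2 ring(s) + 6 π bond(s) = 8.)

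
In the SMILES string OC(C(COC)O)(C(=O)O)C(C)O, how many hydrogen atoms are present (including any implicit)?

14

Hydrogens are implicit in SMILES; fill each atom to its normal valence:
  4 × O: 1 H each → 4
  2 × C: 3 H each → 6
  2 × C: 1 H each → 2
  2 × C: no H
  2 × O: no H
  1 × C: 2 H
  Total hydrogens = 14.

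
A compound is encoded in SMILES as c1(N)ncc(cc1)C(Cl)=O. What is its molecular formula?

C6H5ClN2O

Heavy atoms from the SMILES: 6 C, 1 Cl, 2 N, 1 O.
Implicit hydrogens by atom environment:
  3 × C (aromatic): 1 H each → 3
  2 × C (aromatic): no H
  1 × C: no H
  1 × Cl: no H
  1 × N: 2 H
  1 × N (aromatic): no H
  1 × O: no H
  Total hydrogens = 5.
Molecular formula: C6H5ClN2O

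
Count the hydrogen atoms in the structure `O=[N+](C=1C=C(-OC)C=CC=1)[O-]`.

Hydrogens are implicit in SMILES; fill each atom to its normal valence:
  4 × C (aromatic): 1 H each → 4
  2 × C (aromatic): no H
  2 × O: no H
  1 × C: 3 H
  1 × N (charge +1): no H
  1 × O (charge -1): no H
  Total hydrogens = 7.

7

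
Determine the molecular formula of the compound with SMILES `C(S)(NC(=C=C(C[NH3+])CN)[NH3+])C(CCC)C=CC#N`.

Heavy atoms from the SMILES: 13 C, 5 N, 1 S.
Implicit hydrogens by atom environment:
  4 × C: 2 H each → 8
  4 × C: 1 H each → 4
  4 × C: no H
  2 × N (charge +1): 3 H each → 6
  1 × C: 3 H
  1 × N: 2 H
  1 × N: 1 H
  1 × N: no H
  1 × S: 1 H
  Total hydrogens = 25.
Net charge +2.
Molecular formula: [C13H25N5S]2+

[C13H25N5S]2+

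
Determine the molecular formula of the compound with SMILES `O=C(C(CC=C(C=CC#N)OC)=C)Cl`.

Heavy atoms from the SMILES: 10 C, 1 Cl, 1 N, 2 O.
Implicit hydrogens by atom environment:
  4 × C: no H
  3 × C: 1 H each → 3
  2 × C: 2 H each → 4
  2 × O: no H
  1 × C: 3 H
  1 × Cl: no H
  1 × N: no H
  Total hydrogens = 10.
Molecular formula: C10H10ClNO2

C10H10ClNO2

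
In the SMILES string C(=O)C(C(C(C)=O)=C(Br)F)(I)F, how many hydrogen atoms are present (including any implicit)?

Hydrogens are implicit in SMILES; fill each atom to its normal valence:
  4 × C: no H
  2 × F: no H
  2 × O: no H
  1 × Br: no H
  1 × C: 3 H
  1 × C: 1 H
  1 × I: no H
  Total hydrogens = 4.

4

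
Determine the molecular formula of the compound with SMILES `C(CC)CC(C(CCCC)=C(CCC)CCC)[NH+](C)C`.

C19H40N+

Heavy atoms from the SMILES: 19 C, 1 N.
Implicit hydrogens by atom environment:
  10 × C: 2 H each → 20
  6 × C: 3 H each → 18
  2 × C: no H
  1 × C: 1 H
  1 × N (charge +1): 1 H
  Total hydrogens = 40.
Net charge +1.
Molecular formula: C19H40N+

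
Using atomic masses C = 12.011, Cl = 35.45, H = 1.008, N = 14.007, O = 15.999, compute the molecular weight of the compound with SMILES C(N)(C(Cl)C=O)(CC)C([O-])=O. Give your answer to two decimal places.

Molecular formula: C6H9ClNO3-.
M = 6×12.011 + 1×35.45 + 9×1.008 + 1×14.007 + 3×15.999 = 178.59 g/mol.

178.59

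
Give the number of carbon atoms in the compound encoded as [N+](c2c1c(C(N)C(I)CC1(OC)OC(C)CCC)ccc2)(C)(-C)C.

The symbol for carbon appears 19 times in the SMILES. Lowercase c denotes aromatic carbon and counts toward C.

19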